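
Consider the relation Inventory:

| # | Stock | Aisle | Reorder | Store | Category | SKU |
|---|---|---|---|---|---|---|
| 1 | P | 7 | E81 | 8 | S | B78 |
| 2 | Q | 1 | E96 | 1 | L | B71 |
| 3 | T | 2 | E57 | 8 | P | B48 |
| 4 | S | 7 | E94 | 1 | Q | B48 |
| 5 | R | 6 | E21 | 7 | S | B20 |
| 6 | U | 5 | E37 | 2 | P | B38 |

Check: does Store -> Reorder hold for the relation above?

Store=8: rows 1, 3 → Reorder takes values {E81, E57} — violation
Store=1: rows 2, 4 → Reorder takes values {E96, E94} — violation
Store=7: row 5 → Reorder = E21 ✓
Store=2: row 6 → Reorder = E37 ✓
Two rows agree on Store but differ on Reorder, so Store -> Reorder does not hold.

No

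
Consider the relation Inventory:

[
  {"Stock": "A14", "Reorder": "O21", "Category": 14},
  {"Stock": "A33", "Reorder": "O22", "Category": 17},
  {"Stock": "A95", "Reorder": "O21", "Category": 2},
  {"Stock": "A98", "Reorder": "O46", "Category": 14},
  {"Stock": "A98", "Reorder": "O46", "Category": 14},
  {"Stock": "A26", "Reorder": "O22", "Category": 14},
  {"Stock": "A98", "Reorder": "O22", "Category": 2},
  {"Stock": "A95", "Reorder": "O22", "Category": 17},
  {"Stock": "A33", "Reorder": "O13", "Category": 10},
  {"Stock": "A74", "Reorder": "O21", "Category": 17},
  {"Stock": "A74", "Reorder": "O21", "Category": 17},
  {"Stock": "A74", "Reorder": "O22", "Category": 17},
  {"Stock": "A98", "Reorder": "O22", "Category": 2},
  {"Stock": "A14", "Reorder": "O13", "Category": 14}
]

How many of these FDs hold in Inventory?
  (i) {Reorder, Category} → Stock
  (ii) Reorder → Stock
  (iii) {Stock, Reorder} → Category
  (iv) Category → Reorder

1

(i) {Reorder, Category} → Stock: (Reorder=O22, Category=17): 3 rows → Stock takes values {A33, A95, A74} — violation — fails.
(ii) Reorder → Stock: Reorder=O21: 4 rows → Stock takes values {A14, A95, A74} — violation; Reorder=O22: 6 rows → Stock takes values {A33, A26, A98, A95, A74} — violation; Reorder=O13: 2 rows → Stock takes values {A33, A14} — violation — fails.
(iii) {Stock, Reorder} → Category: every LHS value maps to a single RHS value — holds.
(iv) Category → Reorder: Category=14: 5 rows → Reorder takes values {O21, O46, O22, O13} — violation; Category=17: 5 rows → Reorder takes values {O22, O21} — violation; Category=2: 3 rows → Reorder takes values {O21, O22} — violation — fails.
1 of the 4 dependencies holds.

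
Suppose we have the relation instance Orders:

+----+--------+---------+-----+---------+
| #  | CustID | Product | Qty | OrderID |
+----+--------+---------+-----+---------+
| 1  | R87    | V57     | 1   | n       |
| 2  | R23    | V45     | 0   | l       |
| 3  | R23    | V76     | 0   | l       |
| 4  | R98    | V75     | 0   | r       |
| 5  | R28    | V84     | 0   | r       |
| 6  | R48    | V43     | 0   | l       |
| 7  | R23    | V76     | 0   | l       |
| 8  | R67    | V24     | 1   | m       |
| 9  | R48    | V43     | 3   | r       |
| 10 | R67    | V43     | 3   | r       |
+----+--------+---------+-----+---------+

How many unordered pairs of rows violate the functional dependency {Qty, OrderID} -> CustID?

5

(Qty=0, OrderID=l): violating pairs (2,6), (3,6), (6,7) — 3 pairs.
(Qty=0, OrderID=r): violating pairs (4,5) — 1 pair.
(Qty=3, OrderID=r): violating pairs (9,10) — 1 pair.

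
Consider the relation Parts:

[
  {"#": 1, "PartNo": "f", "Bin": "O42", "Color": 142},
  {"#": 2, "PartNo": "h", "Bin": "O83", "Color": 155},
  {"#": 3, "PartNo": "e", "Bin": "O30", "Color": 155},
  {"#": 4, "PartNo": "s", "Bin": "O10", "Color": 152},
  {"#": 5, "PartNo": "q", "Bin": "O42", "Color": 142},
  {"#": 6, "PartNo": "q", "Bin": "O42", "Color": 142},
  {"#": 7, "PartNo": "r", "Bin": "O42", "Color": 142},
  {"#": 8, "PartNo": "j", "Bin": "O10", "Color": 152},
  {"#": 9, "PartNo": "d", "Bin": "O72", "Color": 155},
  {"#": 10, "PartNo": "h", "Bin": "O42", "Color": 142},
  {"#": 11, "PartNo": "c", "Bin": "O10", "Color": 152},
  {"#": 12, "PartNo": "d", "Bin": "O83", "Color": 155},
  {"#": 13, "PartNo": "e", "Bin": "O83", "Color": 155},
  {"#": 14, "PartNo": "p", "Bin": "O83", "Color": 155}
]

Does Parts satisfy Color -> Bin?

No

Color=142: rows 1, 5, 6, 7, 10 → Bin = O42, O42, O42, O42, O42 ✓
Color=155: rows 2, 3, 9, 12, 13, 14 → Bin takes values {O83, O30, O72} — violation
Color=152: rows 4, 8, 11 → Bin = O10, O10, O10 ✓
Two rows agree on Color but differ on Bin, so Color -> Bin does not hold.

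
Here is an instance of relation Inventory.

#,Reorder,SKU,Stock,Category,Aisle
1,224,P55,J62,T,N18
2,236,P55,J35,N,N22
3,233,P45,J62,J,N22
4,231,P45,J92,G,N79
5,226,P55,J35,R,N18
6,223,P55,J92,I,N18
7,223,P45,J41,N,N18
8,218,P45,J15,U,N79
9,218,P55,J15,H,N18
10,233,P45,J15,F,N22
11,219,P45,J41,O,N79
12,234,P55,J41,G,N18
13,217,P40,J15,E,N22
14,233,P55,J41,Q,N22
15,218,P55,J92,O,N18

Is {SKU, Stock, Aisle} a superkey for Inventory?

No

Rows 6 and 15 have the same {SKU, Stock, Aisle} value (SKU=P55, Stock=J92, Aisle=N18) but are distinct tuples, so {SKU, Stock, Aisle} does not determine every attribute — not a superkey.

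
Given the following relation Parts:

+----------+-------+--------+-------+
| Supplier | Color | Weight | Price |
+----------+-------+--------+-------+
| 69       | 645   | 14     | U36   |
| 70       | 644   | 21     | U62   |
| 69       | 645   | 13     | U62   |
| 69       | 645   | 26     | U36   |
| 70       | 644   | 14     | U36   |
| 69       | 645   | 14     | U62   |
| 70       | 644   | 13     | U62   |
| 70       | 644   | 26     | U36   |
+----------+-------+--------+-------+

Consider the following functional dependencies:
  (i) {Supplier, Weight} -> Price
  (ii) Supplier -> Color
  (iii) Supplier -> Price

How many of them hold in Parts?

(i) {Supplier, Weight} -> Price: (Supplier=69, Weight=14): 2 rows → Price takes values {U36, U62} — violation — fails.
(ii) Supplier -> Color: every LHS value maps to a single RHS value — holds.
(iii) Supplier -> Price: Supplier=69: 4 rows → Price takes values {U36, U62} — violation; Supplier=70: 4 rows → Price takes values {U62, U36} — violation — fails.
1 of the 3 dependencies holds.

1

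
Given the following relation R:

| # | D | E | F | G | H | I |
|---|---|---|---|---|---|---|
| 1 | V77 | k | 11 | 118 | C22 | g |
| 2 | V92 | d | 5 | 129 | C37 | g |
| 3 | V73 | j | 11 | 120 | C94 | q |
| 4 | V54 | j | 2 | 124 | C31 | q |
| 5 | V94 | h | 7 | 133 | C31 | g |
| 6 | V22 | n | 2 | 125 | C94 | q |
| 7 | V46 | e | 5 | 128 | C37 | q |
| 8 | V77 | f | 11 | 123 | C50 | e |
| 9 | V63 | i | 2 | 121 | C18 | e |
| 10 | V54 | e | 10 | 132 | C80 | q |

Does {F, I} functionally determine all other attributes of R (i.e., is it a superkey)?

Rows 4 and 6 have the same {F, I} value (F=2, I=q) but are distinct tuples, so {F, I} does not determine every attribute — not a superkey.

No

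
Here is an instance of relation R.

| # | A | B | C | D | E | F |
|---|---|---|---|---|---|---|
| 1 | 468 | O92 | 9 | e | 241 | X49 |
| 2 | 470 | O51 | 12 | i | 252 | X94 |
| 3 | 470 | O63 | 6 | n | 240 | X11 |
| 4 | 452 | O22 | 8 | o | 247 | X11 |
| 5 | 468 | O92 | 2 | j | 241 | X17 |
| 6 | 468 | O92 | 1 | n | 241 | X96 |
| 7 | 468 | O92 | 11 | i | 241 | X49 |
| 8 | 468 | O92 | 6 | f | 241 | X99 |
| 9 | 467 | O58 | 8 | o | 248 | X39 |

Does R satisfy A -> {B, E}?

A=468: rows 1, 5, 6, 7, 8 → {B,E} = (O92, 241), (O92, 241), (O92, 241), (O92, 241), (O92, 241) ✓
A=470: rows 2, 3 → {B,E} takes values {(O51, 252), (O63, 240)} — violation
A=452: row 4 → {B,E} = (O22, 247) ✓
A=467: row 9 → {B,E} = (O58, 248) ✓
Two rows agree on A but differ on {B, E}, so A -> {B, E} does not hold.

No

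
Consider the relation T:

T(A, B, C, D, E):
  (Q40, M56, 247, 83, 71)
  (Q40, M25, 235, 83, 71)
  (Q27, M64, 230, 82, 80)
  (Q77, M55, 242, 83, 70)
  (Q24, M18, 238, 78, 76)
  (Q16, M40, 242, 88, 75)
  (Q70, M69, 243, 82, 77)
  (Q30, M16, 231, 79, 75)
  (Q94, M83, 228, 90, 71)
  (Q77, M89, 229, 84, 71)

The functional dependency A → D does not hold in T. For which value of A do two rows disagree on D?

Q77

A=Q40: 2 rows → D = 83, 83 ✓
A=Q27: 1 row → D = 82 ✓
A=Q77: 2 rows → D takes values {83, 84} — violation
A=Q24: 1 row → D = 78 ✓
A=Q16: 1 row → D = 88 ✓
A=Q70: 1 row → D = 82 ✓
A=Q30: 1 row → D = 79 ✓
A=Q94: 1 row → D = 90 ✓
The only A value with inconsistent D is A=Q77.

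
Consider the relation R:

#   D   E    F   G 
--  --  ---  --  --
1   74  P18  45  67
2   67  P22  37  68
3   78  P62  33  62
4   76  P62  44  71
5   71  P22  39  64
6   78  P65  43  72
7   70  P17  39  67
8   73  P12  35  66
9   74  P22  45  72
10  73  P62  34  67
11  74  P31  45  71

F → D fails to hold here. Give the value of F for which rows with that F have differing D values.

39

F=45: rows 1, 9, 11 → D = 74, 74, 74 ✓
F=37: row 2 → D = 67 ✓
F=33: row 3 → D = 78 ✓
F=44: row 4 → D = 76 ✓
F=39: rows 5, 7 → D takes values {71, 70} — violation
F=43: row 6 → D = 78 ✓
F=35: row 8 → D = 73 ✓
F=34: row 10 → D = 73 ✓
The only F value with inconsistent D is F=39.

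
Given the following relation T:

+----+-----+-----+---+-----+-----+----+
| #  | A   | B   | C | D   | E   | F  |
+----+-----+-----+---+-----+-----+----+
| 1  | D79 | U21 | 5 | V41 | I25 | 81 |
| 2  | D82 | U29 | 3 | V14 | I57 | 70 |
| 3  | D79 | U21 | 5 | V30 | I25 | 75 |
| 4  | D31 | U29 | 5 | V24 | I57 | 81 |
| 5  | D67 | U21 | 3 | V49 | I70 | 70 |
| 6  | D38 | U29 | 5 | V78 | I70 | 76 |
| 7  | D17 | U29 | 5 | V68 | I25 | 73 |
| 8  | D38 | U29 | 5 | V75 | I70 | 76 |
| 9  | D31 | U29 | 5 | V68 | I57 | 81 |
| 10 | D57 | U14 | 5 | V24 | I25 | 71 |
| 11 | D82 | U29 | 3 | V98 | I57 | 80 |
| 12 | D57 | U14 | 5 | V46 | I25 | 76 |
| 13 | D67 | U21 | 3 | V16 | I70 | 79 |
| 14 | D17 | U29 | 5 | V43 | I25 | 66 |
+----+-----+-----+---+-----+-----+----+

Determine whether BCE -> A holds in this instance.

Yes

(B=U21, C=5, E=I25): rows 1, 3 → A = D79, D79 ✓
(B=U29, C=3, E=I57): rows 2, 11 → A = D82, D82 ✓
(B=U29, C=5, E=I57): rows 4, 9 → A = D31, D31 ✓
(B=U21, C=3, E=I70): rows 5, 13 → A = D67, D67 ✓
(B=U29, C=5, E=I70): rows 6, 8 → A = D38, D38 ✓
(B=U29, C=5, E=I25): rows 7, 14 → A = D17, D17 ✓
(B=U14, C=5, E=I25): rows 10, 12 → A = D57, D57 ✓
Every BCE value is associated with a single A value, so BCE -> A holds.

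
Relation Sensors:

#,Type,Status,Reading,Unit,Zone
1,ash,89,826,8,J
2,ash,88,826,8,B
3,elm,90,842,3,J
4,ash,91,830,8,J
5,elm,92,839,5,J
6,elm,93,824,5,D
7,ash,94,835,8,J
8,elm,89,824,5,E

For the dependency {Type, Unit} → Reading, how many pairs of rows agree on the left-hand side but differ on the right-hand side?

7

(Type=ash, Unit=8): violating pairs (1,4), (1,7), (2,4), (2,7), (4,7) — 5 pairs.
(Type=elm, Unit=5): violating pairs (5,6), (5,8) — 2 pairs.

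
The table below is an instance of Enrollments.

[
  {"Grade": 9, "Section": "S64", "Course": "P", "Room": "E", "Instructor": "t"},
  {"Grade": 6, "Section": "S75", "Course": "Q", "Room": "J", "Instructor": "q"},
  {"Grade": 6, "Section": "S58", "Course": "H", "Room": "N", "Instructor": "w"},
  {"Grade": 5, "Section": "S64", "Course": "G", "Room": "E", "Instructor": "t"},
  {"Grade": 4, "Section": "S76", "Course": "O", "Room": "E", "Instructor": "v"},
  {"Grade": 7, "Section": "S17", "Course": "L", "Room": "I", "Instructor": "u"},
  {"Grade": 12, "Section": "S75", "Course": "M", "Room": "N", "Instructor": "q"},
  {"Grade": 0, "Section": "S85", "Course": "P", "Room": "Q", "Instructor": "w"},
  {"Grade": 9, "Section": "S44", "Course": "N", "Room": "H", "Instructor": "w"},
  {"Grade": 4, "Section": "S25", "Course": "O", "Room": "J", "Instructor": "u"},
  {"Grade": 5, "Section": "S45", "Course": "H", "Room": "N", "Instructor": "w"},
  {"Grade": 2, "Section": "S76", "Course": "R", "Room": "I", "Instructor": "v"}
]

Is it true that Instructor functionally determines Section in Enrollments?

No

Instructor=t: 2 rows → Section = S64, S64 ✓
Instructor=q: 2 rows → Section = S75, S75 ✓
Instructor=w: 4 rows → Section takes values {S58, S85, S44, S45} — violation
Instructor=v: 2 rows → Section = S76, S76 ✓
Instructor=u: 2 rows → Section takes values {S17, S25} — violation
Two rows agree on Instructor but differ on Section, so Instructor -> Section does not hold.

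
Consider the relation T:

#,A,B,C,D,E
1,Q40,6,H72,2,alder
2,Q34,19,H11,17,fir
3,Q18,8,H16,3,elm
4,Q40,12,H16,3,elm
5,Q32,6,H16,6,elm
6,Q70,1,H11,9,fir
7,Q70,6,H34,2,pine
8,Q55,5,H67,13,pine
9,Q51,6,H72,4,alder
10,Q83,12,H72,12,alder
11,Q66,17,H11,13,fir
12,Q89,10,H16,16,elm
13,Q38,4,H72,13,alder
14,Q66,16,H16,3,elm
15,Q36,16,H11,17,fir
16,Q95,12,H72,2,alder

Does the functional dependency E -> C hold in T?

E=alder: rows 1, 9, 10, 13, 16 → C = H72, H72, H72, H72, H72 ✓
E=fir: rows 2, 6, 11, 15 → C = H11, H11, H11, H11 ✓
E=elm: rows 3, 4, 5, 12, 14 → C = H16, H16, H16, H16, H16 ✓
E=pine: rows 7, 8 → C takes values {H34, H67} — violation
Two rows agree on E but differ on C, so E -> C does not hold.

No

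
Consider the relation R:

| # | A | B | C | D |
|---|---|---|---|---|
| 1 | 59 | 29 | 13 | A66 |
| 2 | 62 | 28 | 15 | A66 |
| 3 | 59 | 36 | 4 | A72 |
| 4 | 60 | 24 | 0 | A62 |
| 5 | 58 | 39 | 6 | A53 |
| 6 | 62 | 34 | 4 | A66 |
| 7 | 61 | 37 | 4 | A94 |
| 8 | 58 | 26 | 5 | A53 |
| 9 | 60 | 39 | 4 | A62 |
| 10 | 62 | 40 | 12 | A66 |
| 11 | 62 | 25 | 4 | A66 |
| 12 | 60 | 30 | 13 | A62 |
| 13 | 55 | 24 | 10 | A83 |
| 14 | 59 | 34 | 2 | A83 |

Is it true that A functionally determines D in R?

No

A=59: rows 1, 3, 14 → D takes values {A66, A72, A83} — violation
A=62: rows 2, 6, 10, 11 → D = A66, A66, A66, A66 ✓
A=60: rows 4, 9, 12 → D = A62, A62, A62 ✓
A=58: rows 5, 8 → D = A53, A53 ✓
A=61: row 7 → D = A94 ✓
A=55: row 13 → D = A83 ✓
Two rows agree on A but differ on D, so A → D does not hold.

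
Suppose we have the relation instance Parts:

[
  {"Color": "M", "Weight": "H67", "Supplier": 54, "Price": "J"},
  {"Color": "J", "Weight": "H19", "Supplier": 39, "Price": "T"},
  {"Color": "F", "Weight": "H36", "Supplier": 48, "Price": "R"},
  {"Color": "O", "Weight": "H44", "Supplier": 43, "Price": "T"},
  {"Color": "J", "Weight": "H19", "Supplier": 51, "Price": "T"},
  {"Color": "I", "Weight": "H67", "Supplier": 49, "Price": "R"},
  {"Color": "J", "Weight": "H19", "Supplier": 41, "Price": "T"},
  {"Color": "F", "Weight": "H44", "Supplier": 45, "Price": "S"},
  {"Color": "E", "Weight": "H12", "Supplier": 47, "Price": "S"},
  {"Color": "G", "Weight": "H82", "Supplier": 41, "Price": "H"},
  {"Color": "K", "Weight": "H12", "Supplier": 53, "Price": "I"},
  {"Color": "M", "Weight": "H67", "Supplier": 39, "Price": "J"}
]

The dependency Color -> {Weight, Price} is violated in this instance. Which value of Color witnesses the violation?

Color=M: 2 rows → {Weight,Price} = (H67, J), (H67, J) ✓
Color=J: 3 rows → {Weight,Price} = (H19, T), (H19, T), (H19, T) ✓
Color=F: 2 rows → {Weight,Price} takes values {(H36, R), (H44, S)} — violation
Color=O: 1 row → {Weight,Price} = (H44, T) ✓
Color=I: 1 row → {Weight,Price} = (H67, R) ✓
Color=E: 1 row → {Weight,Price} = (H12, S) ✓
Color=G: 1 row → {Weight,Price} = (H82, H) ✓
Color=K: 1 row → {Weight,Price} = (H12, I) ✓
The only Color value with inconsistent RHS is Color=F.

F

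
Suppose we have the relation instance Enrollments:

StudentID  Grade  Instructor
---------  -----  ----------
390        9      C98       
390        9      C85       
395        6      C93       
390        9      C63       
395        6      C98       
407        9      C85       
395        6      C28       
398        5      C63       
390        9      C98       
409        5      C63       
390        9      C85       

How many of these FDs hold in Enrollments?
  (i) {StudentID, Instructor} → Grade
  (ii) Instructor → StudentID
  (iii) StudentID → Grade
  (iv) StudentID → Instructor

(i) {StudentID, Instructor} → Grade: every LHS value maps to a single RHS value — holds.
(ii) Instructor → StudentID: Instructor=C98: 3 rows → StudentID takes values {390, 395} — violation; Instructor=C85: 3 rows → StudentID takes values {390, 407} — violation; Instructor=C63: 3 rows → StudentID takes values {390, 398, 409} — violation — fails.
(iii) StudentID → Grade: every LHS value maps to a single RHS value — holds.
(iv) StudentID → Instructor: StudentID=390: 5 rows → Instructor takes values {C98, C85, C63} — violation; StudentID=395: 3 rows → Instructor takes values {C93, C98, C28} — violation — fails.
2 of the 4 dependencies hold.

2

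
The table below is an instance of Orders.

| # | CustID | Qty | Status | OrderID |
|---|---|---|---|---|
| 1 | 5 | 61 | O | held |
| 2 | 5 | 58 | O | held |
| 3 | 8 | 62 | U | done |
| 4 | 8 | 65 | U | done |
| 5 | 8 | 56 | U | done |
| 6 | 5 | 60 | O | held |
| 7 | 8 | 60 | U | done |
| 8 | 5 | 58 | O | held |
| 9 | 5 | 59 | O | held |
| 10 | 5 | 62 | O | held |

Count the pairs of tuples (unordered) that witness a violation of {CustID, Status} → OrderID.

0

(CustID=5, Status=O): all 6 rows agree on OrderID — 0 pairs.
(CustID=8, Status=U): all 4 rows agree on OrderID — 0 pairs.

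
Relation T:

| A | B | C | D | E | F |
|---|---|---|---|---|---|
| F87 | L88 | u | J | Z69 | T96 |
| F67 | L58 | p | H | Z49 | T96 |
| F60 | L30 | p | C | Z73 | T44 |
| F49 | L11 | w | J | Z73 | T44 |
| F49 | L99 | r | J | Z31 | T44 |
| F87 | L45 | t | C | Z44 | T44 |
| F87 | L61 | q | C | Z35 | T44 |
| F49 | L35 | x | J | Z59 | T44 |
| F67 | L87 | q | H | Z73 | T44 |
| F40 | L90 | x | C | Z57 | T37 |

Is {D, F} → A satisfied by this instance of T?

(D=J, F=T96): 1 row → A = F87 ✓
(D=H, F=T96): 1 row → A = F67 ✓
(D=C, F=T44): 3 rows → A takes values {F60, F87} — violation
(D=J, F=T44): 3 rows → A = F49, F49, F49 ✓
(D=H, F=T44): 1 row → A = F67 ✓
(D=C, F=T37): 1 row → A = F40 ✓
Two rows agree on {D, F} but differ on A, so {D, F} → A does not hold.

No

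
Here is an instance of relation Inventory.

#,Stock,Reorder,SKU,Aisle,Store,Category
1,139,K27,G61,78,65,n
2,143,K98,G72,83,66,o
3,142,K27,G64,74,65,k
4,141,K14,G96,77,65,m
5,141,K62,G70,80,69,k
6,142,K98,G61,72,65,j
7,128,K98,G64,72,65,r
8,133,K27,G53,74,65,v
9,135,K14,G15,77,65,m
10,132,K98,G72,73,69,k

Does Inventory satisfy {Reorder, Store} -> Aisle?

(Reorder=K27, Store=65): rows 1, 3, 8 → Aisle takes values {78, 74} — violation
(Reorder=K98, Store=66): row 2 → Aisle = 83 ✓
(Reorder=K14, Store=65): rows 4, 9 → Aisle = 77, 77 ✓
(Reorder=K62, Store=69): row 5 → Aisle = 80 ✓
(Reorder=K98, Store=65): rows 6, 7 → Aisle = 72, 72 ✓
(Reorder=K98, Store=69): row 10 → Aisle = 73 ✓
Two rows agree on {Reorder, Store} but differ on Aisle, so {Reorder, Store} -> Aisle does not hold.

No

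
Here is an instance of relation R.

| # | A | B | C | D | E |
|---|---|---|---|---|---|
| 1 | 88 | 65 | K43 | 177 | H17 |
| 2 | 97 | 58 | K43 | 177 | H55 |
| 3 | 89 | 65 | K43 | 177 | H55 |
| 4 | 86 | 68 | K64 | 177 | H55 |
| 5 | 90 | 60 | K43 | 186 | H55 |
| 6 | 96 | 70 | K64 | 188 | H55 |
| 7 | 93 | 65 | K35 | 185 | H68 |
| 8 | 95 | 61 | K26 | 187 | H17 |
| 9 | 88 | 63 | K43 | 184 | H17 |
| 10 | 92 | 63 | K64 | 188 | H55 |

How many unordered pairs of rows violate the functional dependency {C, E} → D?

(C=K43, E=H17): violating pairs (1,9) — 1 pair.
(C=K43, E=H55): violating pairs (2,5), (3,5) — 2 pairs.
(C=K64, E=H55): violating pairs (4,6), (4,10) — 2 pairs.

5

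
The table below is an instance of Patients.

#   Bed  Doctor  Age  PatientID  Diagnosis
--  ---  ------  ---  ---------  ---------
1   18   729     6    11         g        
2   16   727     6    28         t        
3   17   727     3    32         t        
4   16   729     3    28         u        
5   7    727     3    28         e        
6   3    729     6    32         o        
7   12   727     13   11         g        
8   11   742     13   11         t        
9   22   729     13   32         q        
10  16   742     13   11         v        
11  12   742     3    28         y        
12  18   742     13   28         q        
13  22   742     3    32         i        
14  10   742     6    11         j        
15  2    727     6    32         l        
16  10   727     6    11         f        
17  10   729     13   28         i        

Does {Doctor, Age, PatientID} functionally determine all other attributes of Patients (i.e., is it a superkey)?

No

Rows 8 and 10 have the same {Doctor, Age, PatientID} value (Doctor=742, Age=13, PatientID=11) but are distinct tuples, so {Doctor, Age, PatientID} does not determine every attribute — not a superkey.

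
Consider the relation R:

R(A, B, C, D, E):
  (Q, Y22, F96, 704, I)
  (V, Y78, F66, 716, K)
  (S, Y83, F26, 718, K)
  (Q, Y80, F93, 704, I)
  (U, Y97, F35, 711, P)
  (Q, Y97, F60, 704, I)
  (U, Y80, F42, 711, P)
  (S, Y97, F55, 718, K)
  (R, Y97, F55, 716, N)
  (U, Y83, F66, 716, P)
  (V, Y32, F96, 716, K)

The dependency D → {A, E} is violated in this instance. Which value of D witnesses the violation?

716

D=704: 3 rows → {A,E} = (Q, I), (Q, I), (Q, I) ✓
D=716: 4 rows → {A,E} takes values {(V, K), (R, N), (U, P)} — violation
D=718: 2 rows → {A,E} = (S, K), (S, K) ✓
D=711: 2 rows → {A,E} = (U, P), (U, P) ✓
The only D value with inconsistent RHS is D=716.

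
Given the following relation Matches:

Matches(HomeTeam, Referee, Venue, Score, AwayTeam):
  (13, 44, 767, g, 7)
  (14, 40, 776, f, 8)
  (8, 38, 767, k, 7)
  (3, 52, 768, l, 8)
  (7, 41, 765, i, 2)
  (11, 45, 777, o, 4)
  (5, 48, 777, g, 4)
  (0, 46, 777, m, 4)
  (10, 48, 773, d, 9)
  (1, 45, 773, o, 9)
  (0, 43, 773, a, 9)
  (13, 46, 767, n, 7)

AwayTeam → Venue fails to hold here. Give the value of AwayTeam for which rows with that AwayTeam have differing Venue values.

AwayTeam=7: 3 rows → Venue = 767, 767, 767 ✓
AwayTeam=8: 2 rows → Venue takes values {776, 768} — violation
AwayTeam=2: 1 row → Venue = 765 ✓
AwayTeam=4: 3 rows → Venue = 777, 777, 777 ✓
AwayTeam=9: 3 rows → Venue = 773, 773, 773 ✓
The only AwayTeam value with inconsistent Venue is AwayTeam=8.

8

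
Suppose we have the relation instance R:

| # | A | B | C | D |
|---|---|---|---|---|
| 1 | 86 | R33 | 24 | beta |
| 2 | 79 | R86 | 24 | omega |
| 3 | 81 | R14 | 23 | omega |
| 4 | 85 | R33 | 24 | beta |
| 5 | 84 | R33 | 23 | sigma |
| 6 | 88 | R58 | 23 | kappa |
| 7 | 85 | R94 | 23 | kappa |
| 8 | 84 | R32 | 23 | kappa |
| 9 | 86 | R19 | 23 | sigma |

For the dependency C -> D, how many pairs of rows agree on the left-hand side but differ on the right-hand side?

C=24: violating pairs (1,2), (2,4) — 2 pairs.
C=23: violating pairs (3,5), (3,6), (3,7), (3,8), (3,9), (5,6), (5,7), (5,8), (6,9), (7,9), (8,9) — 11 pairs.

13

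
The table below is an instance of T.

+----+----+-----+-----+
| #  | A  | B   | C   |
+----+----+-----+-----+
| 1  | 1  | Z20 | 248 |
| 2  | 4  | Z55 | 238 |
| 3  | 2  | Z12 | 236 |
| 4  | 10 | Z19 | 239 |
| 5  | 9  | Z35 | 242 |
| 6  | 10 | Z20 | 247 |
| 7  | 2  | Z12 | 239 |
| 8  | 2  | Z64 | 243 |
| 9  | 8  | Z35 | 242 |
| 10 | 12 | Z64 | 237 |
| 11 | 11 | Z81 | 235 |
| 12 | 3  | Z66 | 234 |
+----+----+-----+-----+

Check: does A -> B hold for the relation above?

A=1: row 1 → B = Z20 ✓
A=4: row 2 → B = Z55 ✓
A=2: rows 3, 7, 8 → B takes values {Z12, Z64} — violation
A=10: rows 4, 6 → B takes values {Z19, Z20} — violation
A=9: row 5 → B = Z35 ✓
A=8: row 9 → B = Z35 ✓
A=12: row 10 → B = Z64 ✓
A=11: row 11 → B = Z81 ✓
A=3: row 12 → B = Z66 ✓
Two rows agree on A but differ on B, so A -> B does not hold.

No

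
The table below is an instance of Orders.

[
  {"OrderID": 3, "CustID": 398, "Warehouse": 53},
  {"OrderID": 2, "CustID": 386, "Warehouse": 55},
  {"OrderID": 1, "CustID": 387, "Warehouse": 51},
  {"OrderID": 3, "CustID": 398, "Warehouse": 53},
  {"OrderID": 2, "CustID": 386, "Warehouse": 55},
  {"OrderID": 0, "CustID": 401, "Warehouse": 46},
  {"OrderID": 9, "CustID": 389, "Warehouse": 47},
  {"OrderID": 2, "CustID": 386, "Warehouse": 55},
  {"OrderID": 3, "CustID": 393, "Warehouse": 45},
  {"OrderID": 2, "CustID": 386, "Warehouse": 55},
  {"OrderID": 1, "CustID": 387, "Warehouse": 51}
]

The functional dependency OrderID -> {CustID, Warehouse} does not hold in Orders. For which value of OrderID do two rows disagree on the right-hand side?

3

OrderID=3: 3 rows → {CustID,Warehouse} takes values {(398, 53), (393, 45)} — violation
OrderID=2: 4 rows → {CustID,Warehouse} = (386, 55), (386, 55), (386, 55), (386, 55) ✓
OrderID=1: 2 rows → {CustID,Warehouse} = (387, 51), (387, 51) ✓
OrderID=0: 1 row → {CustID,Warehouse} = (401, 46) ✓
OrderID=9: 1 row → {CustID,Warehouse} = (389, 47) ✓
The only OrderID value with inconsistent RHS is OrderID=3.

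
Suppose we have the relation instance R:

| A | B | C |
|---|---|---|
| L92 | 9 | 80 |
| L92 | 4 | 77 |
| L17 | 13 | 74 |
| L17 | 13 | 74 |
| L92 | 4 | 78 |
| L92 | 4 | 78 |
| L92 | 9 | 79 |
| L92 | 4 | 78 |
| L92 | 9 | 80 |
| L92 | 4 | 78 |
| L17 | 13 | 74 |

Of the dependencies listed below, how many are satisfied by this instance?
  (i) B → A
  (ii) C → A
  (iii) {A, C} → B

3

(i) B → A: every LHS value maps to a single RHS value — holds.
(ii) C → A: every LHS value maps to a single RHS value — holds.
(iii) {A, C} → B: every LHS value maps to a single RHS value — holds.
3 of the 3 dependencies hold.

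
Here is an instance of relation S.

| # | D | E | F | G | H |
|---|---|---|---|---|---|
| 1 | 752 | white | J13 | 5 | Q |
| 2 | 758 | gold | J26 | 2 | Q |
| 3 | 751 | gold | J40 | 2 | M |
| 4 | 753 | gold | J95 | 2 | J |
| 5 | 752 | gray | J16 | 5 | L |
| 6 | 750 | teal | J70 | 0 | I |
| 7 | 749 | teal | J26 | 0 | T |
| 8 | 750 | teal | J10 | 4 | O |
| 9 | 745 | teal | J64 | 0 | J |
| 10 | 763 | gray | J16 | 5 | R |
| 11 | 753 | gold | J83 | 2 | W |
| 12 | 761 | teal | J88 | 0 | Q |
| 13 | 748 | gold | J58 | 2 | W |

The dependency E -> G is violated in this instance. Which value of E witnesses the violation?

teal

E=white: row 1 → G = 5 ✓
E=gold: rows 2, 3, 4, 11, 13 → G = 2, 2, 2, 2, 2 ✓
E=gray: rows 5, 10 → G = 5, 5 ✓
E=teal: rows 6, 7, 8, 9, 12 → G takes values {0, 4} — violation
The only E value with inconsistent G is E=teal.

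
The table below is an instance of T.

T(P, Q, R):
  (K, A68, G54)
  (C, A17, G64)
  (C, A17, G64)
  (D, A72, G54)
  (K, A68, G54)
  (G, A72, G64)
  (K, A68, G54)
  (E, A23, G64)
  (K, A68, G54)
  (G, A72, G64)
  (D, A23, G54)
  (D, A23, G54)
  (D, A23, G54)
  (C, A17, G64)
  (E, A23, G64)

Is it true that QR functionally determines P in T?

Yes

(Q=A68, R=G54): 4 rows → P = K, K, K, K ✓
(Q=A17, R=G64): 3 rows → P = C, C, C ✓
(Q=A72, R=G54): 1 row → P = D ✓
(Q=A72, R=G64): 2 rows → P = G, G ✓
(Q=A23, R=G64): 2 rows → P = E, E ✓
(Q=A23, R=G54): 3 rows → P = D, D, D ✓
Every QR value is associated with a single P value, so QR → P holds.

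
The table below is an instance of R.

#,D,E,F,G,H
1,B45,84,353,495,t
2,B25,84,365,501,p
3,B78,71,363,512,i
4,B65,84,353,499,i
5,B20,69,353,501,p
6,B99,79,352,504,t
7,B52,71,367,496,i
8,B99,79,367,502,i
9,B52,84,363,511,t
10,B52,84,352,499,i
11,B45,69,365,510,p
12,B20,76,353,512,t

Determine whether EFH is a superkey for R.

Yes

All 12 rows have distinct EFH values, so EFH → (all attributes) holds and EFH is a superkey.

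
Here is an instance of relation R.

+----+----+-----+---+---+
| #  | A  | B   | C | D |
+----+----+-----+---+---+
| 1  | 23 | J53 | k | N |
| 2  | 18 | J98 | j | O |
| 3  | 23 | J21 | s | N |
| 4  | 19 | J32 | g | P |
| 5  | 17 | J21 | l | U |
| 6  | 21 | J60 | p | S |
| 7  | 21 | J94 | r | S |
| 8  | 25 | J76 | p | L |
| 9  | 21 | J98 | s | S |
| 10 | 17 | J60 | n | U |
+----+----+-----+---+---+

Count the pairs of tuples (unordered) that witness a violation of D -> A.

0

D=N: all 2 rows agree on A — 0 pairs.
D=U: all 2 rows agree on A — 0 pairs.
D=S: all 3 rows agree on A — 0 pairs.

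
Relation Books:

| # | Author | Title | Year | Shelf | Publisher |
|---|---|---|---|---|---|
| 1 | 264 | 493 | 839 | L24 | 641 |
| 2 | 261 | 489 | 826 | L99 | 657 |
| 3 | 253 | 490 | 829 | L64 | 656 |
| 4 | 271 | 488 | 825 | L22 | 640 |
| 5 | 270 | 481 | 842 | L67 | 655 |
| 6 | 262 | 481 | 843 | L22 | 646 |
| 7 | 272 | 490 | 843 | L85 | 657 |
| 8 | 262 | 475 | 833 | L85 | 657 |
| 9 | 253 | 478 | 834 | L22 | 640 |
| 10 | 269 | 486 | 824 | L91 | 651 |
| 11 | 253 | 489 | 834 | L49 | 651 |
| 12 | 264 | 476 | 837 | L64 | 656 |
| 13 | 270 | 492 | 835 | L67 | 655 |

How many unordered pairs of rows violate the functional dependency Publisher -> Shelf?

3

Publisher=657: violating pairs (2,7), (2,8) — 2 pairs.
Publisher=656: all 2 rows agree on Shelf — 0 pairs.
Publisher=640: all 2 rows agree on Shelf — 0 pairs.
Publisher=655: all 2 rows agree on Shelf — 0 pairs.
Publisher=651: violating pairs (10,11) — 1 pair.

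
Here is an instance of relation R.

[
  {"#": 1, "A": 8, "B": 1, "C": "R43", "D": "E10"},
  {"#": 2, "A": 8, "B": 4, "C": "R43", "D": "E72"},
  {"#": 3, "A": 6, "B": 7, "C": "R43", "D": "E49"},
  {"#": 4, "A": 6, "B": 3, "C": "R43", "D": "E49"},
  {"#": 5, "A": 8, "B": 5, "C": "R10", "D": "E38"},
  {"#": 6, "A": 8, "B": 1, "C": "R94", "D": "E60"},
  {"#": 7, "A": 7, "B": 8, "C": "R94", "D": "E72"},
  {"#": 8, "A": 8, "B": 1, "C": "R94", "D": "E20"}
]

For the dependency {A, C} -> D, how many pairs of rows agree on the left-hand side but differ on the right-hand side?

2

(A=8, C=R43): violating pairs (1,2) — 1 pair.
(A=6, C=R43): all 2 rows agree on D — 0 pairs.
(A=8, C=R94): violating pairs (6,8) — 1 pair.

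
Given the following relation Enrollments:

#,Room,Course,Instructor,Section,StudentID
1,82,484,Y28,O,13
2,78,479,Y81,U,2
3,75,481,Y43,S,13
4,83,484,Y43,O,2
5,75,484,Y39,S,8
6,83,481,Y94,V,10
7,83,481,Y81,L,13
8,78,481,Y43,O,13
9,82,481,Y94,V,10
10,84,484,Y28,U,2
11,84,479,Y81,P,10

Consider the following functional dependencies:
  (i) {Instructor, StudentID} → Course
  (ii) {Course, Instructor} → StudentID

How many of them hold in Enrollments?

(i) {Instructor, StudentID} → Course: every LHS value maps to a single RHS value — holds.
(ii) {Course, Instructor} → StudentID: (Course=484, Instructor=Y28): rows 1, 10 → StudentID takes values {13, 2} — violation; (Course=479, Instructor=Y81): rows 2, 11 → StudentID takes values {2, 10} — violation — fails.
1 of the 2 dependencies holds.

1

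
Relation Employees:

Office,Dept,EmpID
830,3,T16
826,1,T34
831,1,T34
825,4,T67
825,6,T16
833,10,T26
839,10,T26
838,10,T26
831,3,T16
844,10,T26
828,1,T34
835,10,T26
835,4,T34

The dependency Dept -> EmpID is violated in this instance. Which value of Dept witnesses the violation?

Dept=3: 2 rows → EmpID = T16, T16 ✓
Dept=1: 3 rows → EmpID = T34, T34, T34 ✓
Dept=4: 2 rows → EmpID takes values {T67, T34} — violation
Dept=6: 1 row → EmpID = T16 ✓
Dept=10: 5 rows → EmpID = T26, T26, T26, T26, T26 ✓
The only Dept value with inconsistent EmpID is Dept=4.

4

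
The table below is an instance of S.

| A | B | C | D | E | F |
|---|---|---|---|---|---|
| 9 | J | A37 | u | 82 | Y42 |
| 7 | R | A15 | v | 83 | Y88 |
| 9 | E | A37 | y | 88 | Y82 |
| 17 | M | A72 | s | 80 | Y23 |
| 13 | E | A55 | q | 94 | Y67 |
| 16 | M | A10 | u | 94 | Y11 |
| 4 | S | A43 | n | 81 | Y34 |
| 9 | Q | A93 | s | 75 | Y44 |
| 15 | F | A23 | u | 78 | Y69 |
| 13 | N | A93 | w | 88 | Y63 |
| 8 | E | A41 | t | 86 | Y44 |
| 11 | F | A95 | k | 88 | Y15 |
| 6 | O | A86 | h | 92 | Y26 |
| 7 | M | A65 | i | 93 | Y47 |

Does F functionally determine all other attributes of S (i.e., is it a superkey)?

No

Two distinct rows share F=Y44, so F does not determine every attribute — not a superkey.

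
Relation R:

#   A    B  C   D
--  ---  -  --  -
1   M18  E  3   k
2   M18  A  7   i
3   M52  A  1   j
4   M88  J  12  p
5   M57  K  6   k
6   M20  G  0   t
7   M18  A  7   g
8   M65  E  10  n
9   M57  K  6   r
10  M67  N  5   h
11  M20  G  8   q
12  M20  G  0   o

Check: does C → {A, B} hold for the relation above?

C=3: row 1 → {A,B} = (M18, E) ✓
C=7: rows 2, 7 → {A,B} = (M18, A), (M18, A) ✓
C=1: row 3 → {A,B} = (M52, A) ✓
C=12: row 4 → {A,B} = (M88, J) ✓
C=6: rows 5, 9 → {A,B} = (M57, K), (M57, K) ✓
C=0: rows 6, 12 → {A,B} = (M20, G), (M20, G) ✓
C=10: row 8 → {A,B} = (M65, E) ✓
C=5: row 10 → {A,B} = (M67, N) ✓
C=8: row 11 → {A,B} = (M20, G) ✓
Every C value is associated with a single {A, B} value, so C → {A, B} holds.

Yes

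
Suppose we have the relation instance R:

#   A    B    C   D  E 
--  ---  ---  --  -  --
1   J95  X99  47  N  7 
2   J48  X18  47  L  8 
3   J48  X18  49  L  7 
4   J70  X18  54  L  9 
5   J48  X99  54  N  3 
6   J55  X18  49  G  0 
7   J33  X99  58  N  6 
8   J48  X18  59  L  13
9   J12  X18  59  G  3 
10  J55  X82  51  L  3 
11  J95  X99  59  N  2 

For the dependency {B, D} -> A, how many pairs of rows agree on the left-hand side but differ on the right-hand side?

(B=X99, D=N): violating pairs (1,5), (1,7), (5,7), (5,11), (7,11) — 5 pairs.
(B=X18, D=L): violating pairs (2,4), (3,4), (4,8) — 3 pairs.
(B=X18, D=G): violating pairs (6,9) — 1 pair.

9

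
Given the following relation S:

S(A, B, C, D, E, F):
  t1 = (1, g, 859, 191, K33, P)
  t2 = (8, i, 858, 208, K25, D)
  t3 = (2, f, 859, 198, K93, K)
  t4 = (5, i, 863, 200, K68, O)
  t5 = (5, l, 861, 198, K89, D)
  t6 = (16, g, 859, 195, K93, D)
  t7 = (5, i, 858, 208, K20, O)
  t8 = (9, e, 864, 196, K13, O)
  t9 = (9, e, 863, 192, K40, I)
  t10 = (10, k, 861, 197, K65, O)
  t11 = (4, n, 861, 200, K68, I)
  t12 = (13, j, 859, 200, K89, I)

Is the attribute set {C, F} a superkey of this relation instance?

Yes

All 12 rows have distinct {C, F} values, so {C, F} → (all attributes) holds and {C, F} is a superkey.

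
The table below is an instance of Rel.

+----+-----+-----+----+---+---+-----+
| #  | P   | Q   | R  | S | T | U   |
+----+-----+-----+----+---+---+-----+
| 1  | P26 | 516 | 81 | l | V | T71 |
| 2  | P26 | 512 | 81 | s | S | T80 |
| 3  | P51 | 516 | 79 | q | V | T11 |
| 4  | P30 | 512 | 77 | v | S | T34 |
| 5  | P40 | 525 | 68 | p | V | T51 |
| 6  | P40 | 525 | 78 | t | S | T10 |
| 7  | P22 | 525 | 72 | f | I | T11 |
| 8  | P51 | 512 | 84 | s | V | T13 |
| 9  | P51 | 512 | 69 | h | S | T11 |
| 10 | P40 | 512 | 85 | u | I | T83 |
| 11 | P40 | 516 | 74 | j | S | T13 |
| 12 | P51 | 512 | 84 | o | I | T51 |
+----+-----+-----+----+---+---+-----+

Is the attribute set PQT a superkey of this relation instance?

All 12 rows have distinct PQT values, so PQT → (all attributes) holds and PQT is a superkey.

Yes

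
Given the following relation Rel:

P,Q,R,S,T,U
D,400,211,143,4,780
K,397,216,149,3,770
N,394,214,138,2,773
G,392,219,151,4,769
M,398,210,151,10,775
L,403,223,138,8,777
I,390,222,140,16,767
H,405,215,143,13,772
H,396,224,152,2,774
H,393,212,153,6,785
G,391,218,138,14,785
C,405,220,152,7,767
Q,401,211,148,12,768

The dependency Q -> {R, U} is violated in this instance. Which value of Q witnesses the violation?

Q=400: 1 row → {R,U} = (211, 780) ✓
Q=397: 1 row → {R,U} = (216, 770) ✓
Q=394: 1 row → {R,U} = (214, 773) ✓
Q=392: 1 row → {R,U} = (219, 769) ✓
Q=398: 1 row → {R,U} = (210, 775) ✓
Q=403: 1 row → {R,U} = (223, 777) ✓
Q=390: 1 row → {R,U} = (222, 767) ✓
Q=405: 2 rows → {R,U} takes values {(215, 772), (220, 767)} — violation
Q=396: 1 row → {R,U} = (224, 774) ✓
Q=393: 1 row → {R,U} = (212, 785) ✓
Q=391: 1 row → {R,U} = (218, 785) ✓
Q=401: 1 row → {R,U} = (211, 768) ✓
The only Q value with inconsistent RHS is Q=405.

405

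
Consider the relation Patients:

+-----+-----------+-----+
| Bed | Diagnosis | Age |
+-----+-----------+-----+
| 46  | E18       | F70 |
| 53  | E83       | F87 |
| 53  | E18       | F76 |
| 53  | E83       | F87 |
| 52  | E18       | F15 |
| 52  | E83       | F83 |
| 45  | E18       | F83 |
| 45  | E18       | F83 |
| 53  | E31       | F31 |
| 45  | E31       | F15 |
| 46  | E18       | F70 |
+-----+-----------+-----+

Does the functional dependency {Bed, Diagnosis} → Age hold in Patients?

Yes

(Bed=46, Diagnosis=E18): 2 rows → Age = F70, F70 ✓
(Bed=53, Diagnosis=E83): 2 rows → Age = F87, F87 ✓
(Bed=53, Diagnosis=E18): 1 row → Age = F76 ✓
(Bed=52, Diagnosis=E18): 1 row → Age = F15 ✓
(Bed=52, Diagnosis=E83): 1 row → Age = F83 ✓
(Bed=45, Diagnosis=E18): 2 rows → Age = F83, F83 ✓
(Bed=53, Diagnosis=E31): 1 row → Age = F31 ✓
(Bed=45, Diagnosis=E31): 1 row → Age = F15 ✓
Every {Bed, Diagnosis} value is associated with a single Age value, so {Bed, Diagnosis} → Age holds.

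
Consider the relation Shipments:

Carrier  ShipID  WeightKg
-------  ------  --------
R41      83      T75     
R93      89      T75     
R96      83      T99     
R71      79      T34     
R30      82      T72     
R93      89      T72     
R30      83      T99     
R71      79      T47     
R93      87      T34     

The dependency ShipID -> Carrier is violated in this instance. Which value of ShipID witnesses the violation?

83

ShipID=83: 3 rows → Carrier takes values {R41, R96, R30} — violation
ShipID=89: 2 rows → Carrier = R93, R93 ✓
ShipID=79: 2 rows → Carrier = R71, R71 ✓
ShipID=82: 1 row → Carrier = R30 ✓
ShipID=87: 1 row → Carrier = R93 ✓
The only ShipID value with inconsistent Carrier is ShipID=83.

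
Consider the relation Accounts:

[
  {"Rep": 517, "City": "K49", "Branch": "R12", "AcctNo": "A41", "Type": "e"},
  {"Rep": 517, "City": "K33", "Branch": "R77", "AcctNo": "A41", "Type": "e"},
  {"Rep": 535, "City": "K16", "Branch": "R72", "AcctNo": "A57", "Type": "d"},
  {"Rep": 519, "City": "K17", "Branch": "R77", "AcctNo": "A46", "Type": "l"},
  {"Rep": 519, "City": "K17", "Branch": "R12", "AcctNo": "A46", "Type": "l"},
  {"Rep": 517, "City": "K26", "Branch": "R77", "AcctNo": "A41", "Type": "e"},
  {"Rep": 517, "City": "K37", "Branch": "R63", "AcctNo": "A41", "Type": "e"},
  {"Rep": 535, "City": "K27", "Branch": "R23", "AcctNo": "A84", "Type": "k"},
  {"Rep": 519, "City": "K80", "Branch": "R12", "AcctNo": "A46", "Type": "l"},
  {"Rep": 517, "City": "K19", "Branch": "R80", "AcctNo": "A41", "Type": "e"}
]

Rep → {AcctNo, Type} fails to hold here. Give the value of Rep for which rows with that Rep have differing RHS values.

535

Rep=517: 5 rows → {AcctNo,Type} = (A41, e), (A41, e), (A41, e), (A41, e), (A41, e) ✓
Rep=535: 2 rows → {AcctNo,Type} takes values {(A57, d), (A84, k)} — violation
Rep=519: 3 rows → {AcctNo,Type} = (A46, l), (A46, l), (A46, l) ✓
The only Rep value with inconsistent RHS is Rep=535.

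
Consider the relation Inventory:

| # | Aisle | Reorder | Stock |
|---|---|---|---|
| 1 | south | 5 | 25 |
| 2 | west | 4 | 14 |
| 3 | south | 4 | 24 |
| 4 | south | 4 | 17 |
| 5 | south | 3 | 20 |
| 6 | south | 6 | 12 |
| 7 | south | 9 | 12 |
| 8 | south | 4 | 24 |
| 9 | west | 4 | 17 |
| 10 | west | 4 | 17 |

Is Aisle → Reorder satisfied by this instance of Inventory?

No

Aisle=south: rows 1, 3, 4, 5, 6, 7, 8 → Reorder takes values {5, 4, 3, 6, 9} — violation
Aisle=west: rows 2, 9, 10 → Reorder = 4, 4, 4 ✓
Two rows agree on Aisle but differ on Reorder, so Aisle → Reorder does not hold.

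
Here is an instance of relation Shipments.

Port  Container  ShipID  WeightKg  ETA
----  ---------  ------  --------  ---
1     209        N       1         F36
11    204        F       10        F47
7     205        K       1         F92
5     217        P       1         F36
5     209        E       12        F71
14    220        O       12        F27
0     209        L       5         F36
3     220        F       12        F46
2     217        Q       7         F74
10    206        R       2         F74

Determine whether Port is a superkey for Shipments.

Two distinct rows share Port=5, so Port does not determine every attribute — not a superkey.

No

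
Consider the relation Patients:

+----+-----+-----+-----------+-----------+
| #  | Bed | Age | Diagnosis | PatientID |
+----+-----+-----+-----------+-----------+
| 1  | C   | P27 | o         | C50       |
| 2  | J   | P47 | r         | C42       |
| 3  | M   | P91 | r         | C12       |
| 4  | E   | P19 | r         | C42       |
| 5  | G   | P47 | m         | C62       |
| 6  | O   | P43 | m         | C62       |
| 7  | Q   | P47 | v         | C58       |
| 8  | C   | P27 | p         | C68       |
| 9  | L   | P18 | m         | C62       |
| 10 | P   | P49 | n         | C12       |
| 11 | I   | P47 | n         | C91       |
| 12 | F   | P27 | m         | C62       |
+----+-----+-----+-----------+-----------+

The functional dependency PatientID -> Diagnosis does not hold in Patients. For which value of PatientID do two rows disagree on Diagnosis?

PatientID=C50: row 1 → Diagnosis = o ✓
PatientID=C42: rows 2, 4 → Diagnosis = r, r ✓
PatientID=C12: rows 3, 10 → Diagnosis takes values {r, n} — violation
PatientID=C62: rows 5, 6, 9, 12 → Diagnosis = m, m, m, m ✓
PatientID=C58: row 7 → Diagnosis = v ✓
PatientID=C68: row 8 → Diagnosis = p ✓
PatientID=C91: row 11 → Diagnosis = n ✓
The only PatientID value with inconsistent Diagnosis is PatientID=C12.

C12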